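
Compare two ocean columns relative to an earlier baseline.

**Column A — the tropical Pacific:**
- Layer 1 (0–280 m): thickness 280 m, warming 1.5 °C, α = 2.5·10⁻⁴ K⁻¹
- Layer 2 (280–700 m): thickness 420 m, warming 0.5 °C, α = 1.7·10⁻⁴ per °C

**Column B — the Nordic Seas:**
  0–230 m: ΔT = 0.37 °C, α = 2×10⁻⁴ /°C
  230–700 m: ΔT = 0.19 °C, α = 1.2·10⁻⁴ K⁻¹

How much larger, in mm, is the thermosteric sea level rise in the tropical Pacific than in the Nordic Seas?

110 mm

A Layer 1: 2.5×10⁻⁴ × 1.5 × 280 = 0.10500 m
A Layer 2: 420 × 0.5 × 1.7×10⁻⁴ = 0.03570 m
A total: 0.14070 m
B 0–230 m: 230 × 0.37 × 2×10⁻⁴ = 0.01702 m
B 230–700 m: 470 × 0.19 × 1.2×10⁻⁴ = 0.010716 m
B total: 0.027736 m
Difference: 0.14070 − 0.027736 = 0.112964 m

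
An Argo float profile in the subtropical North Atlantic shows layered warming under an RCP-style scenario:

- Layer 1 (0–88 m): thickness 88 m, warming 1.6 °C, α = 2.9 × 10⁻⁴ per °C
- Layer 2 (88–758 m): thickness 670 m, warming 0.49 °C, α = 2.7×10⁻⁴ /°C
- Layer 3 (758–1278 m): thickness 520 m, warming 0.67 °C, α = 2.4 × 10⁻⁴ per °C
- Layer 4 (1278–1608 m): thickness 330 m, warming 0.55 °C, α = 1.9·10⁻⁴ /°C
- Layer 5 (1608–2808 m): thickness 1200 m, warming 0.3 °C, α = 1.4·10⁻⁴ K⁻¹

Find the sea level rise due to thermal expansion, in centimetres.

Δh ≈ 30 cm

1.6 × 2.9×10⁻⁴ × 88 = 0.040832 m
670 × 0.49 × 2.7×10⁻⁴ = 0.088641 m
758–1278 m: 520 × 2.4×10⁻⁴ × 0.67 = 0.083616 m
0.55 × 1.9×10⁻⁴ × 330 = 0.034485 m
0.3 × 1.4×10⁻⁴ × 1200 = 0.05040 m
Δh = 0.040832 + 0.088641 + 0.083616 + 0.034485 + 0.05040 = 0.297974 m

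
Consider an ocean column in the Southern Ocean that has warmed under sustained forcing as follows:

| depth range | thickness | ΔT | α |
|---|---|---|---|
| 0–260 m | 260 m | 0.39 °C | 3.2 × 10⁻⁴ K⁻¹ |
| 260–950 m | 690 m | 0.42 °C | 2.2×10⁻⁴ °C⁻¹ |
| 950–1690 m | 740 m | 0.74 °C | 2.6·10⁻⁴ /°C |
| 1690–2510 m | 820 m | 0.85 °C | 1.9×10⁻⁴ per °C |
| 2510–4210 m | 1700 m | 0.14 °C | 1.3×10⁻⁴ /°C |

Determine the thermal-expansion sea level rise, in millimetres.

400 mm

0–260 m: 3.2×10⁻⁴ × 0.39 × 260 = 0.032448 m
Layer 2: 2.2×10⁻⁴ × 0.42 × 690 = 0.063756 m
0.74 × 2.6×10⁻⁴ × 740 = 0.142376 m
1.9×10⁻⁴ × 0.85 × 820 = 0.13243 m
0.14 × 1700 × 1.3×10⁻⁴ = 0.03094 m
Δh = 0.032448 + 0.063756 + 0.142376 + 0.13243 + 0.03094 = 0.40195 m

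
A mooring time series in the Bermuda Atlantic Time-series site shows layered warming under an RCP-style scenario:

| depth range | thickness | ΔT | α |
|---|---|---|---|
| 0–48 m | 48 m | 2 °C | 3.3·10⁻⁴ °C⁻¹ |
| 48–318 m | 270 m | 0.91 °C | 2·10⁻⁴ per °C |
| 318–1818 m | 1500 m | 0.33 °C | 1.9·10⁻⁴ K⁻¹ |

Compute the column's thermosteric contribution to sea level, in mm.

175 mm of thermosteric rise

48 × 3.3×10⁻⁴ × 2 = 0.03168 m
48–318 m: 270 × 0.91 × 2×10⁻⁴ = 0.04914 m
1500 × 1.9×10⁻⁴ × 0.33 = 0.09405 m
Δh = 0.03168 + 0.04914 + 0.09405 = 0.17487 m ≈ 175 mm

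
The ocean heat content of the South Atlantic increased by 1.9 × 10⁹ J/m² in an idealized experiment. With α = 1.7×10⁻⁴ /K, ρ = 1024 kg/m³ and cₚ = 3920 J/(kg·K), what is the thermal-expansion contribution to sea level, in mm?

80.5 mm of thermosteric rise

Δh = αQ/(ρcₚ) = 1.7×10⁻⁴ × 1.9×10⁹ / (1024 × 3920) ≈ 0.080467 m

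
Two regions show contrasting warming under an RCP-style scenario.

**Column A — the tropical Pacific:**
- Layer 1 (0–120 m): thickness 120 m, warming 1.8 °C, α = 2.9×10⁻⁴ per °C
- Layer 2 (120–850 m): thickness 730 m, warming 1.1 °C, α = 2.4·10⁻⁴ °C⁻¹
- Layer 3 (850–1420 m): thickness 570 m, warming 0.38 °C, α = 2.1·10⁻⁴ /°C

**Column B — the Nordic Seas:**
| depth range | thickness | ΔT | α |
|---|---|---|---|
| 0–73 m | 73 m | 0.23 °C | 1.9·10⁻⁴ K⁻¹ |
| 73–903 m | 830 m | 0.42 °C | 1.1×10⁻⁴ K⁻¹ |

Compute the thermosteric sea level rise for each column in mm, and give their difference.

A Layer 1: 1.8 × 2.9×10⁻⁴ × 120 = 0.06264 m
A 120–850 m: 2.4×10⁻⁴ × 730 × 1.1 = 0.19272 m
A 850–1420 m: 0.38 × 570 × 2.1×10⁻⁴ = 0.045486 m
A total: 0.300846 m
B Layer 1: 1.9×10⁻⁴ × 0.23 × 73 = 0.0031901 m
B 830 × 1.1×10⁻⁴ × 0.42 = 0.038346 m
B total: 0.0415361 m
Difference: 0.300846 − 0.0415361 = 0.2593099 m

A: 301 mm; B: 41.5 mm; difference 259 mm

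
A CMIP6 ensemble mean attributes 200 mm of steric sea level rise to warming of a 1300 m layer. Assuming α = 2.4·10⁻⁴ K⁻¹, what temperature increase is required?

ΔT = Δh/(αH) = 0.2 / (2.4×10⁻⁴ × 1300) ≈ 0.6410 K

0.64 K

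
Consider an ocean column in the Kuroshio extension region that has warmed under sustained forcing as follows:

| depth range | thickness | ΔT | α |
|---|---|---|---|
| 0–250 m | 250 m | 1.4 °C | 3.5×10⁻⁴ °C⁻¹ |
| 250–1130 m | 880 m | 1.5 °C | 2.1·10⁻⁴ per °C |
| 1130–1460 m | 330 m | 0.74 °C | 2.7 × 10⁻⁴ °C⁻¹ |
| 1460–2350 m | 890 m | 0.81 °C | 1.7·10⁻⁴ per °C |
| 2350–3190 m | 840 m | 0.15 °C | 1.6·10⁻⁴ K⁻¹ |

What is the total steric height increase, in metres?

1.4 × 3.5×10⁻⁴ × 250 = 0.12250 m
Layer 2: 1.5 × 2.1×10⁻⁴ × 880 = 0.27720 m
1130–1460 m: 2.7×10⁻⁴ × 330 × 0.74 = 0.065934 m
Layer 4: 0.81 × 1.7×10⁻⁴ × 890 = 0.122553 m
Layer 5: 0.15 × 840 × 1.6×10⁻⁴ = 0.02016 m
Δh = 0.12250 + 0.27720 + 0.065934 + 0.122553 + 0.02016 = 0.608347 m ≈ 0.608 m

0.608 m of thermosteric rise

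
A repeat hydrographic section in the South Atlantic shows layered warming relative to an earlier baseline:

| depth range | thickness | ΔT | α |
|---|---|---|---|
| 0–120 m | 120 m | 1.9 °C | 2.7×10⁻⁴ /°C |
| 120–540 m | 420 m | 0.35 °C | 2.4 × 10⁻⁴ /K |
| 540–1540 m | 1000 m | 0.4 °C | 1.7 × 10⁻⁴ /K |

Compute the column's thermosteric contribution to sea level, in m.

1.9 × 2.7×10⁻⁴ × 120 = 0.06156 m
0.35 × 420 × 2.4×10⁻⁴ = 0.03528 m
1000 × 0.4 × 1.7×10⁻⁴ = 0.06800 m
Δh = 0.06156 + 0.03528 + 0.06800 = 0.16484 m

Δh = 0.16 m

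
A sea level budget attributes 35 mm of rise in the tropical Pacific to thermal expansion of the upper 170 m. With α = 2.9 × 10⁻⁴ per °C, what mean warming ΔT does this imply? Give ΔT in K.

0.710 K

ΔT = Δh/(αH) = 0.035 / (2.9×10⁻⁴ × 170) ≈ 0.7099 K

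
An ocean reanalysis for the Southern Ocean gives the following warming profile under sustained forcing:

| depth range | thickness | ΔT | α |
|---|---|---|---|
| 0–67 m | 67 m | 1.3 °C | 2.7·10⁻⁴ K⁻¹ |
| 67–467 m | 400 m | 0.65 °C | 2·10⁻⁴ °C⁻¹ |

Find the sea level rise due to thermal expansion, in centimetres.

2.7×10⁻⁴ × 67 × 1.3 = 0.023517 m
Layer 2: 400 × 2×10⁻⁴ × 0.65 = 0.05200 m
Δh = 0.023517 + 0.05200 = 0.075517 m ≈ 7.55 cm

Δh = 7.55 cm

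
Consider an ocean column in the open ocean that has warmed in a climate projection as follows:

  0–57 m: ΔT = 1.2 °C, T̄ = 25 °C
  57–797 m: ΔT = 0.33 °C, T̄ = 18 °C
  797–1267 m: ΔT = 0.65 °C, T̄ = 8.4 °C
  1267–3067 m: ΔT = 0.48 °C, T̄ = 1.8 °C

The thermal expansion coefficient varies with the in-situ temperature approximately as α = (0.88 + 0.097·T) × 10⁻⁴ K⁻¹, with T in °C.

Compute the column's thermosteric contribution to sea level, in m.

0.230 m of thermosteric rise

Layer 1: α = (0.88 + 0.097×25)×10⁻⁴ = 3.305×10⁻⁴ K⁻¹
Layer 2: α = (0.88 + 0.097×18)×10⁻⁴ = 2.626×10⁻⁴ K⁻¹
Layer 3: α = (0.88 + 0.097×8.4)×10⁻⁴ = 1.6948×10⁻⁴ K⁻¹
Layer 4: α = (0.88 + 0.097×1.8)×10⁻⁴ = 1.0546×10⁻⁴ K⁻¹
Layer 1: 3.305×10⁻⁴ × 1.2 × 57 = 0.0226062 m
57–797 m: 2.626×10⁻⁴ × 0.33 × 740 = 0.06412692 m
Layer 3: 470 × 1.6948×10⁻⁴ × 0.65 = 0.05177614 m
1267–3067 m: 1800 × 1.0546×10⁻⁴ × 0.48 = 0.09111744 m
Δh = 0.0226062 + 0.06412692 + 0.05177614 + 0.09111744 = 0.2296267 m ≈ 0.230 m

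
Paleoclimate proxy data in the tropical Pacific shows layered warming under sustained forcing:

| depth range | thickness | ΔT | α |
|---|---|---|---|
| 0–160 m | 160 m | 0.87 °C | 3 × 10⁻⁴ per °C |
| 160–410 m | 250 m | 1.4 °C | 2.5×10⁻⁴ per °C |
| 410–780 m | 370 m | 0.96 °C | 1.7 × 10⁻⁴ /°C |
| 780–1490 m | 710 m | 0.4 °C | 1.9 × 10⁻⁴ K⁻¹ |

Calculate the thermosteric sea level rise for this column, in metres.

Layer 1: 0.87 × 3×10⁻⁴ × 160 = 0.04176 m
160–410 m: 1.4 × 250 × 2.5×10⁻⁴ = 0.08750 m
410–780 m: 0.96 × 370 × 1.7×10⁻⁴ = 0.060384 m
710 × 1.9×10⁻⁴ × 0.4 = 0.05396 m
Δh = 0.04176 + 0.08750 + 0.060384 + 0.05396 = 0.243604 m

Δh ≈ 0.24 m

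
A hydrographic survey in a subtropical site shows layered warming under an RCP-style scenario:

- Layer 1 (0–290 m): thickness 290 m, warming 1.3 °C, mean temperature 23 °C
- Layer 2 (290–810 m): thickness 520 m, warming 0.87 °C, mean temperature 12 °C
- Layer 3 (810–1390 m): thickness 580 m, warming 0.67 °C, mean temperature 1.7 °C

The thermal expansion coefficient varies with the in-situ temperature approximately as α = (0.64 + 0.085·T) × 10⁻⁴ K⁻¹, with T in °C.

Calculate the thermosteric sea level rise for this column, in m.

0.20 m

Layer 1: α = (0.64 + 0.085×23)×10⁻⁴ = 2.595×10⁻⁴ K⁻¹
Layer 2: α = (0.64 + 0.085×12)×10⁻⁴ = 1.66×10⁻⁴ K⁻¹
Layer 3: α = (0.64 + 0.085×1.7)×10⁻⁴ = 0.7845×10⁻⁴ K⁻¹
Layer 1: 2.595×10⁻⁴ × 1.3 × 290 = 0.0978315 m
1.66×10⁻⁴ × 0.87 × 520 = 0.0750984 m
810–1390 m: 580 × 0.67 × 0.7845×10⁻⁴ = 0.03048567 m
Δh = 0.0978315 + 0.0750984 + 0.03048567 = 0.20341557 m ≈ 0.20 m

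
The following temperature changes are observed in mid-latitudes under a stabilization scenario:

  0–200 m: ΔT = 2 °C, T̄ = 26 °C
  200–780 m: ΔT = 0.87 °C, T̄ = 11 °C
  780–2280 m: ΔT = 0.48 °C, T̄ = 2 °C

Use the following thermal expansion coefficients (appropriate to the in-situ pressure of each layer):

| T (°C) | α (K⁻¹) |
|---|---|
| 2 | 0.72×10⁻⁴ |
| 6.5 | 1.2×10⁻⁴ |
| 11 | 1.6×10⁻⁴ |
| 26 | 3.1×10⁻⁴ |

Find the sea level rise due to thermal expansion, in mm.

257 mm

Layer 1 at 26 °C → α = 3.1×10⁻⁴ K⁻¹
Layer 2 at 11 °C → α = 1.6×10⁻⁴ K⁻¹
Layer 3 at 2 °C → α = 0.72×10⁻⁴ K⁻¹
Layer 1: 3.1×10⁻⁴ × 200 × 2 = 0.12400 m
200–780 m: 580 × 0.87 × 1.6×10⁻⁴ = 0.080736 m
Layer 3: 0.48 × 0.72×10⁻⁴ × 1500 = 0.05184 m
Δh = 0.12400 + 0.080736 + 0.05184 = 0.256576 m ≈ 257 mm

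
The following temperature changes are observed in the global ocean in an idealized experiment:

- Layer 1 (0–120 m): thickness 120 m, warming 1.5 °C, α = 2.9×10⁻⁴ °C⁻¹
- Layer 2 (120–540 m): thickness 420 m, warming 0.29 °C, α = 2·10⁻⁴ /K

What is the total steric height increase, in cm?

Δh = 7.66 cm

2.9×10⁻⁴ × 120 × 1.5 = 0.05220 m
120–540 m: 0.29 × 2×10⁻⁴ × 420 = 0.02436 m
Δh = 0.05220 + 0.02436 = 0.07656 m ≈ 7.66 cm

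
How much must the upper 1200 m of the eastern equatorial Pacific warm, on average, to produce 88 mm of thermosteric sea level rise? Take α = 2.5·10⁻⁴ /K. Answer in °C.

ΔT = Δh/(αH) = 0.088 / (2.5×10⁻⁴ × 1200) ≈ 0.2933 °C

0.293 °C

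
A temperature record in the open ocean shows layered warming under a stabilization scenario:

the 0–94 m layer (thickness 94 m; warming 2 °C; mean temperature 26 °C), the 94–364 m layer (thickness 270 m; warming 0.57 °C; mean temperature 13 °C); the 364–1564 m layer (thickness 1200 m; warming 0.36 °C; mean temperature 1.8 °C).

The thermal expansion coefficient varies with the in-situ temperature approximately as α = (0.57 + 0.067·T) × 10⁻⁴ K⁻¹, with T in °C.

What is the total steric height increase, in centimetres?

Layer 1: α = (0.57 + 0.067×26)×10⁻⁴ = 2.312×10⁻⁴ K⁻¹
Layer 2: α = (0.57 + 0.067×13)×10⁻⁴ = 1.441×10⁻⁴ K⁻¹
Layer 3: α = (0.57 + 0.067×1.8)×10⁻⁴ = 0.6906×10⁻⁴ K⁻¹
Layer 1: 2 × 2.312×10⁻⁴ × 94 = 0.0434656 m
Layer 2: 0.57 × 1.441×10⁻⁴ × 270 = 0.02217699 m
Layer 3: 1200 × 0.36 × 0.6906×10⁻⁴ = 0.02983392 m
Δh = 0.0434656 + 0.02217699 + 0.02983392 = 0.09547651 m

9.55 cm of thermosteric rise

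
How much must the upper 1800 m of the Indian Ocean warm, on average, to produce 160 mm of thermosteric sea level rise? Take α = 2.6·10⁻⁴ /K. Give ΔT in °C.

ΔT ≈ 0.342 °C

ΔT = Δh/(αH) = 0.16 / (2.6×10⁻⁴ × 1800) ≈ 0.3419 °C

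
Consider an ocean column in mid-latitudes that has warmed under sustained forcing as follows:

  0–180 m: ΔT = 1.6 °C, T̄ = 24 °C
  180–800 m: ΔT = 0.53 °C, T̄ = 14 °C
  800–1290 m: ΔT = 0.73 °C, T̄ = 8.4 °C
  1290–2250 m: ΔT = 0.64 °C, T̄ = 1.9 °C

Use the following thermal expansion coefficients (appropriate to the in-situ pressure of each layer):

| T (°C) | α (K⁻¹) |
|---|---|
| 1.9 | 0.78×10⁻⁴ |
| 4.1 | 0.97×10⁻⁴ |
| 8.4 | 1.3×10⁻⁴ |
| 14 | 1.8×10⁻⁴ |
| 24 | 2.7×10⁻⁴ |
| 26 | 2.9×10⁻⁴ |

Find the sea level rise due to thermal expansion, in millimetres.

Δh = 231 mm

Layer 1 at 24 °C → α = 2.7×10⁻⁴ K⁻¹
Layer 2 at 14 °C → α = 1.8×10⁻⁴ K⁻¹
Layer 3 at 8.4 °C → α = 1.3×10⁻⁴ K⁻¹
Layer 4 at 1.9 °C → α = 0.78×10⁻⁴ K⁻¹
0–180 m: 2.7×10⁻⁴ × 180 × 1.6 = 0.07776 m
620 × 1.8×10⁻⁴ × 0.53 = 0.059148 m
0.73 × 1.3×10⁻⁴ × 490 = 0.046501 m
Layer 4: 960 × 0.78×10⁻⁴ × 0.64 = 0.0479232 m
Δh = 0.07776 + 0.059148 + 0.046501 + 0.0479232 = 0.2313322 m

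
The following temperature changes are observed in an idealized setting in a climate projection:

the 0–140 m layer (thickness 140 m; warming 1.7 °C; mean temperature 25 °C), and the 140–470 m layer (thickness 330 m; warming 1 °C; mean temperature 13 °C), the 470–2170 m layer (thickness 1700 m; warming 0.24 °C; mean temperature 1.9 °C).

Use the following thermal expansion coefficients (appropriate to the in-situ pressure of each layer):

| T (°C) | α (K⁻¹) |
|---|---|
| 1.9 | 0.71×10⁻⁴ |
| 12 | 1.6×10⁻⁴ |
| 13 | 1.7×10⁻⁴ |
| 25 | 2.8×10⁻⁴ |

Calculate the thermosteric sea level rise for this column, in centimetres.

Layer 1 at 25 °C → α = 2.8×10⁻⁴ K⁻¹
Layer 2 at 13 °C → α = 1.7×10⁻⁴ K⁻¹
Layer 3 at 1.9 °C → α = 0.71×10⁻⁴ K⁻¹
0–140 m: 140 × 1.7 × 2.8×10⁻⁴ = 0.06664 m
1.7×10⁻⁴ × 1 × 330 = 0.05610 m
0.71×10⁻⁴ × 0.24 × 1700 = 0.028968 m
Δh = 0.06664 + 0.05610 + 0.028968 = 0.151708 m

Δh = 15.2 cm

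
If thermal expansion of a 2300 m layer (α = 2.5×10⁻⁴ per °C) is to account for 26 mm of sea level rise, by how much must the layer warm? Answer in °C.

ΔT = Δh/(αH) = 0.026 / (2.5×10⁻⁴ × 2300) ≈ 0.04522 °C

about 0.0452 °C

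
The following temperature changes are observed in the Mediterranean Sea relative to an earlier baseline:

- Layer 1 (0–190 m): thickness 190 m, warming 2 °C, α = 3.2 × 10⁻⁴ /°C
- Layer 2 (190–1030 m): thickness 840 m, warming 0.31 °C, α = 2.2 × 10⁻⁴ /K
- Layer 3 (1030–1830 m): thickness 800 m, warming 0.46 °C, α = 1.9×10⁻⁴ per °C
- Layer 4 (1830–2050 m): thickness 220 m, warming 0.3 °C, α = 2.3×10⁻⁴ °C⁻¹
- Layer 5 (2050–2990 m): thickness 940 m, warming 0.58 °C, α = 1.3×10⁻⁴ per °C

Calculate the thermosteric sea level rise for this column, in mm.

Layer 1: 2 × 190 × 3.2×10⁻⁴ = 0.12160 m
Layer 2: 0.31 × 2.2×10⁻⁴ × 840 = 0.057288 m
1.9×10⁻⁴ × 800 × 0.46 = 0.06992 m
2.3×10⁻⁴ × 220 × 0.3 = 0.01518 m
2050–2990 m: 940 × 0.58 × 1.3×10⁻⁴ = 0.070876 m
Δh = 0.12160 + 0.057288 + 0.06992 + 0.01518 + 0.070876 = 0.334864 m

330 mm of thermosteric rise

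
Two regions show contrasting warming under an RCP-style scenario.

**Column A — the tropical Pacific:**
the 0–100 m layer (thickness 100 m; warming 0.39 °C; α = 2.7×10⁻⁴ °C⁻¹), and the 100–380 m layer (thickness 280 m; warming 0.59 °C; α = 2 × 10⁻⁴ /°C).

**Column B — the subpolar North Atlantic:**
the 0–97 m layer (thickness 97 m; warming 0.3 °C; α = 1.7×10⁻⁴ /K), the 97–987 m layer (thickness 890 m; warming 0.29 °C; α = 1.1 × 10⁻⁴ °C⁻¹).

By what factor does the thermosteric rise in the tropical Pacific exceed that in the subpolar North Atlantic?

A Layer 1: 0.39 × 100 × 2.7×10⁻⁴ = 0.01053 m
A Layer 2: 280 × 2×10⁻⁴ × 0.59 = 0.03304 m
A total: 0.04357 m
B Layer 1: 97 × 0.3 × 1.7×10⁻⁴ = 0.004947 m
B 0.29 × 1.1×10⁻⁴ × 890 = 0.028391 m
B total: 0.033338 m
Ratio: 0.04357 / 0.033338 ≈ 1.307

a factor of 1.31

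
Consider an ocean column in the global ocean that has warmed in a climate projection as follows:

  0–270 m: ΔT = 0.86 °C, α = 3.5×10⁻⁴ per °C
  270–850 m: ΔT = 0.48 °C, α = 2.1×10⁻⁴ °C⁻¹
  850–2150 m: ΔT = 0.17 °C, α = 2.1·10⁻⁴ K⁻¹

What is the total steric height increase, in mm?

0–270 m: 270 × 0.86 × 3.5×10⁻⁴ = 0.08127 m
580 × 0.48 × 2.1×10⁻⁴ = 0.058464 m
Layer 3: 1300 × 0.17 × 2.1×10⁻⁴ = 0.04641 m
Δh = 0.08127 + 0.058464 + 0.04641 = 0.186144 m ≈ 186 mm

Δh ≈ 186 mm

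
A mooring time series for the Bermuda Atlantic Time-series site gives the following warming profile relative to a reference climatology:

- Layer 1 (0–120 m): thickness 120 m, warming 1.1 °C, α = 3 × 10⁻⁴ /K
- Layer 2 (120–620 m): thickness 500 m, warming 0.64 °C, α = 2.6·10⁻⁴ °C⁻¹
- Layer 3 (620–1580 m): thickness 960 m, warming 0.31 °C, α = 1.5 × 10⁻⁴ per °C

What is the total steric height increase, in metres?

0–120 m: 1.1 × 120 × 3×10⁻⁴ = 0.03960 m
Layer 2: 2.6×10⁻⁴ × 0.64 × 500 = 0.08320 m
620–1580 m: 1.5×10⁻⁴ × 960 × 0.31 = 0.04464 m
Δh = 0.03960 + 0.08320 + 0.04464 = 0.16744 m

0.167 m of thermosteric rise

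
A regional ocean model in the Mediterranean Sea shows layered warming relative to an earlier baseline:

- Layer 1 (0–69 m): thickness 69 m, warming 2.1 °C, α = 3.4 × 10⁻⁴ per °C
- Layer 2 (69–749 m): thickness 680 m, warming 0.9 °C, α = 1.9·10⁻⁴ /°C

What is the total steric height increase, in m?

0–69 m: 69 × 2.1 × 3.4×10⁻⁴ = 0.049266 m
Layer 2: 0.9 × 1.9×10⁻⁴ × 680 = 0.11628 m
Δh = 0.049266 + 0.11628 = 0.165546 m

Δh = 0.17 m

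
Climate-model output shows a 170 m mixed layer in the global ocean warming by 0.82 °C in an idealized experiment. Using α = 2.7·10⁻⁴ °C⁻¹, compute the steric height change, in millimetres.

about 37.6 mm

Δh = αΔT·H = 2.7×10⁻⁴ × 0.82 × 170 = 0.037638 m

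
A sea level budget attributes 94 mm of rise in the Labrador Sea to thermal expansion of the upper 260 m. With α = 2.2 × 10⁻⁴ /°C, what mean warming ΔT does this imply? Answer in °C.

ΔT = Δh/(αH) = 0.094 / (2.2×10⁻⁴ × 260) ≈ 1.643 °C

ΔT ≈ 1.6 °C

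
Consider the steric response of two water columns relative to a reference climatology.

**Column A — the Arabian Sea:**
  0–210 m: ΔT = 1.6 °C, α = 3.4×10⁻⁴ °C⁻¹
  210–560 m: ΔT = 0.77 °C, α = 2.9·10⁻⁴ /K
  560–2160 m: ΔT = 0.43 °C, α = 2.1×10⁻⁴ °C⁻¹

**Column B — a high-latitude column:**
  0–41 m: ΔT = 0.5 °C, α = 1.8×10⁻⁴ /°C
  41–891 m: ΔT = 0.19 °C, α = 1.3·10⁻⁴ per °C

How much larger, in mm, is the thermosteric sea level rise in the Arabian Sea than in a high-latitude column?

A 3.4×10⁻⁴ × 210 × 1.6 = 0.11424 m
A Layer 2: 350 × 0.77 × 2.9×10⁻⁴ = 0.078155 m
A 1600 × 0.43 × 2.1×10⁻⁴ = 0.14448 m
A total: 0.336875 m
B 41 × 0.5 × 1.8×10⁻⁴ = 0.00369 m
B 41–891 m: 0.19 × 850 × 1.3×10⁻⁴ = 0.020995 m
B total: 0.024685 m
Difference: 0.336875 − 0.024685 = 0.31219 m

312 mm larger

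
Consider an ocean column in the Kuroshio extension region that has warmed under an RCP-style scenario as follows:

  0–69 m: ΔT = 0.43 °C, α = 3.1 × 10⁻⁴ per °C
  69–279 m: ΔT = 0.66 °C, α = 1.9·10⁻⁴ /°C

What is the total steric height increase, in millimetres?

0–69 m: 0.43 × 3.1×10⁻⁴ × 69 = 0.0091977 m
Layer 2: 1.9×10⁻⁴ × 210 × 0.66 = 0.026334 m
Δh = 0.0091977 + 0.026334 = 0.0355317 m

36 mm of thermosteric rise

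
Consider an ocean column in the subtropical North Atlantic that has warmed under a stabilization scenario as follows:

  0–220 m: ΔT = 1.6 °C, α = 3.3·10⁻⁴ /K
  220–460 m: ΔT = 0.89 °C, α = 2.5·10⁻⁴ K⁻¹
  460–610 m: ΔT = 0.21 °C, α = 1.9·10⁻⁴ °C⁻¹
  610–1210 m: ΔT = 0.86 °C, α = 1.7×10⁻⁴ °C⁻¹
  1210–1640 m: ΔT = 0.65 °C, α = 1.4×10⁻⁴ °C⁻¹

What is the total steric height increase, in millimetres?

302 mm of thermosteric rise

1.6 × 220 × 3.3×10⁻⁴ = 0.11616 m
Layer 2: 2.5×10⁻⁴ × 0.89 × 240 = 0.05340 m
460–610 m: 0.21 × 1.9×10⁻⁴ × 150 = 0.005985 m
610–1210 m: 600 × 1.7×10⁻⁴ × 0.86 = 0.08772 m
Layer 5: 430 × 1.4×10⁻⁴ × 0.65 = 0.03913 m
Δh = 0.11616 + 0.05340 + 0.005985 + 0.08772 + 0.03913 = 0.302395 m ≈ 302 mm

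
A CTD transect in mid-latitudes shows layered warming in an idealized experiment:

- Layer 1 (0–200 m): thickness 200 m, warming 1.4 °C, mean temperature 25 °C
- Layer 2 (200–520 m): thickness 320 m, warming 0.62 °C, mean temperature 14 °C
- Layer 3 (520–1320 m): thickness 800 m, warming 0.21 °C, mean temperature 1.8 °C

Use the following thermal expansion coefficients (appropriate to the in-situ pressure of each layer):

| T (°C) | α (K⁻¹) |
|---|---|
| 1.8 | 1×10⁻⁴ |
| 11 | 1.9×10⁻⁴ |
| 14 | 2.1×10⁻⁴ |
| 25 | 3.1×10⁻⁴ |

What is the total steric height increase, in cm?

Layer 1 at 25 °C → α = 3.1×10⁻⁴ K⁻¹
Layer 2 at 14 °C → α = 2.1×10⁻⁴ K⁻¹
Layer 3 at 1.8 °C → α = 1×10⁻⁴ K⁻¹
Layer 1: 3.1×10⁻⁴ × 200 × 1.4 = 0.08680 m
200–520 m: 320 × 2.1×10⁻⁴ × 0.62 = 0.041664 m
Layer 3: 800 × 1×10⁻⁴ × 0.21 = 0.01680 m
Δh = 0.08680 + 0.041664 + 0.01680 = 0.145264 m ≈ 14.5 cm

14.5 cm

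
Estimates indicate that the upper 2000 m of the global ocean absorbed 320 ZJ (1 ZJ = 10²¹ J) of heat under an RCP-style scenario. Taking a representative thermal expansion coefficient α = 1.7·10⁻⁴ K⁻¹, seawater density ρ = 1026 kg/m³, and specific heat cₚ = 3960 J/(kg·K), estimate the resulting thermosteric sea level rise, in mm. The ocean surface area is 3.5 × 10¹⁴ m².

Per unit area: Q = 320×10²¹ / (3.5×10¹⁴) ≈ 9.143×10⁸ J/m²
Δh = αQ/(ρcₚ) = 1.7×10⁻⁴ × 9.143×10⁸ / (1026 × 3960) ≈ 0.038256 m

38.3 mm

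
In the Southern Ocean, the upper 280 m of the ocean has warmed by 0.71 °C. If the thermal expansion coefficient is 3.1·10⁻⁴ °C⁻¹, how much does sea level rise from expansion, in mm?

Δh = 61.6 mm

Δh = αΔT·H = 3.1×10⁻⁴ × 0.71 × 280 = 0.061628 m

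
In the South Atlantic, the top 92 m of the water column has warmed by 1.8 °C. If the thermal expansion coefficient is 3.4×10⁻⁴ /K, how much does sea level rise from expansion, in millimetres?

Δh = αΔT·H = 3.4×10⁻⁴ × 1.8 × 92 = 0.056304 m

about 56.3 mm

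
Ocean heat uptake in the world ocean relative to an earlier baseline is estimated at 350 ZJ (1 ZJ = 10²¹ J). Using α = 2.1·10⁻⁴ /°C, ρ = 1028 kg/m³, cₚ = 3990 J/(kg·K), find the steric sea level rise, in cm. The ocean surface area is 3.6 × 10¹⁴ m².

Per unit area: Q = 350×10²¹ / (3.6×10¹⁴) ≈ 9.722×10⁸ J/m²
Δh = αQ/(ρcₚ) = 2.1×10⁻⁴ × 9.722×10⁸ / (1028 × 3990) ≈ 0.049775 m

Δh = 4.98 cm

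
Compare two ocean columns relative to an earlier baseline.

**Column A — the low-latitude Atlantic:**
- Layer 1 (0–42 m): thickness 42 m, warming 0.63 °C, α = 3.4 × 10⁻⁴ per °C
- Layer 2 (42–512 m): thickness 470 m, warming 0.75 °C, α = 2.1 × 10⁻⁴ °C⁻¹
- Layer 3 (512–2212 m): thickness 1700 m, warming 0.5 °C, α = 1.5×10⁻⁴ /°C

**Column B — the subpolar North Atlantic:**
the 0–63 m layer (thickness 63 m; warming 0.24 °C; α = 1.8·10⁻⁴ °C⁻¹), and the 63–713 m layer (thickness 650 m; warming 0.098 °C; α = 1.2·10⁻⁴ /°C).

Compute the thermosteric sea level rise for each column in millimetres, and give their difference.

A 0.63 × 3.4×10⁻⁴ × 42 = 0.0089964 m
A Layer 2: 470 × 0.75 × 2.1×10⁻⁴ = 0.074025 m
A 512–2212 m: 1.5×10⁻⁴ × 1700 × 0.5 = 0.12750 m
A total: 0.2105214 m
B 0–63 m: 1.8×10⁻⁴ × 63 × 0.24 = 0.0027216 m
B 63–713 m: 650 × 0.098 × 1.2×10⁻⁴ = 0.007644 m
B total: 0.0103656 m
Difference: 0.2105214 − 0.0103656 = 0.2001558 m

A: 211 mm; B: 10.4 mm; difference 200 mm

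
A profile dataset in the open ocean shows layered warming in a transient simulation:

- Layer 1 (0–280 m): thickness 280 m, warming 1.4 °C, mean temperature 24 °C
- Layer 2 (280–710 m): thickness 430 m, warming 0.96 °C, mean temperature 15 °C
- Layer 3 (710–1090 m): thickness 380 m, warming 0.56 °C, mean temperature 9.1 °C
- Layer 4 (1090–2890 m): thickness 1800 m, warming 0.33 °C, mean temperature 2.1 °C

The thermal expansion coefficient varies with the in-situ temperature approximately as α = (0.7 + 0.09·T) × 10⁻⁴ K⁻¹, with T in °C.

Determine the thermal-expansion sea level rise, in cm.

about 28 cm

Layer 1: α = (0.7 + 0.09×24)×10⁻⁴ = 2.86×10⁻⁴ K⁻¹
Layer 2: α = (0.7 + 0.09×15)×10⁻⁴ = 2.05×10⁻⁴ K⁻¹
Layer 3: α = (0.7 + 0.09×9.1)×10⁻⁴ = 1.519×10⁻⁴ K⁻¹
Layer 4: α = (0.7 + 0.09×2.1)×10⁻⁴ = 0.889×10⁻⁴ K⁻¹
0–280 m: 280 × 1.4 × 2.86×10⁻⁴ = 0.112112 m
2.05×10⁻⁴ × 0.96 × 430 = 0.084624 m
380 × 0.56 × 1.519×10⁻⁴ = 0.03232432 m
0.889×10⁻⁴ × 0.33 × 1800 = 0.0528066 m
Δh = 0.112112 + 0.084624 + 0.03232432 + 0.0528066 = 0.28186692 m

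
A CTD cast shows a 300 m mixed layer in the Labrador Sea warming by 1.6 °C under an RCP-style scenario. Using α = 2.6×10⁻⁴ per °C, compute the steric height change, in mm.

Δh ≈ 125 mm

Δh = αΔT·H = 2.6×10⁻⁴ × 1.6 × 300 = 0.12480 m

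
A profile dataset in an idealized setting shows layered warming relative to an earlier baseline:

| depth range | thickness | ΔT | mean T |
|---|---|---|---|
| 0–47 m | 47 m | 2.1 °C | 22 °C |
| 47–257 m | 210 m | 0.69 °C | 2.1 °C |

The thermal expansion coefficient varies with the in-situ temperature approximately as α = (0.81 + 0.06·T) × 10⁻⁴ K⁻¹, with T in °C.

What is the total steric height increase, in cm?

Layer 1: α = (0.81 + 0.06×22)×10⁻⁴ = 2.13×10⁻⁴ K⁻¹
Layer 2: α = (0.81 + 0.06×2.1)×10⁻⁴ = 0.936×10⁻⁴ K⁻¹
0–47 m: 2.13×10⁻⁴ × 2.1 × 47 = 0.0210231 m
Layer 2: 0.936×10⁻⁴ × 210 × 0.69 = 0.01356264 m
Δh = 0.0210231 + 0.01356264 = 0.03458574 m

3.46 cm of thermosteric rise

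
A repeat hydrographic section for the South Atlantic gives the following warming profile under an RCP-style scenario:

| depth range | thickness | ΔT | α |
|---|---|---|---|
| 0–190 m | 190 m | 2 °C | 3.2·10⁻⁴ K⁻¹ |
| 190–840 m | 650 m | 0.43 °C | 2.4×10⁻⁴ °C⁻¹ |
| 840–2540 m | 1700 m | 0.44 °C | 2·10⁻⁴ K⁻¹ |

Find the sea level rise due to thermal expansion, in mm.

Δh ≈ 338 mm

Layer 1: 190 × 3.2×10⁻⁴ × 2 = 0.12160 m
Layer 2: 650 × 2.4×10⁻⁴ × 0.43 = 0.06708 m
Layer 3: 2×10⁻⁴ × 1700 × 0.44 = 0.14960 m
Δh = 0.12160 + 0.06708 + 0.14960 = 0.33828 m ≈ 338 mm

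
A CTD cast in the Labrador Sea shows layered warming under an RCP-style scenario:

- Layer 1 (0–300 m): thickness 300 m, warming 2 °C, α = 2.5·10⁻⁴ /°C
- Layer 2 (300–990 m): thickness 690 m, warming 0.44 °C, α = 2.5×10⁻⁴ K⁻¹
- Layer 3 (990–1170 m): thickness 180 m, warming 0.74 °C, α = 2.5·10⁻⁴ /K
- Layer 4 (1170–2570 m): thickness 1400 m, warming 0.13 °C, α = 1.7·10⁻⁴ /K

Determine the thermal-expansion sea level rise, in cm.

0–300 m: 2.5×10⁻⁴ × 2 × 300 = 0.15000 m
2.5×10⁻⁴ × 0.44 × 690 = 0.07590 m
990–1170 m: 0.74 × 180 × 2.5×10⁻⁴ = 0.03330 m
1170–2570 m: 0.13 × 1400 × 1.7×10⁻⁴ = 0.03094 m
Δh = 0.15000 + 0.07590 + 0.03330 + 0.03094 = 0.29014 m

29.0 cm of thermosteric rise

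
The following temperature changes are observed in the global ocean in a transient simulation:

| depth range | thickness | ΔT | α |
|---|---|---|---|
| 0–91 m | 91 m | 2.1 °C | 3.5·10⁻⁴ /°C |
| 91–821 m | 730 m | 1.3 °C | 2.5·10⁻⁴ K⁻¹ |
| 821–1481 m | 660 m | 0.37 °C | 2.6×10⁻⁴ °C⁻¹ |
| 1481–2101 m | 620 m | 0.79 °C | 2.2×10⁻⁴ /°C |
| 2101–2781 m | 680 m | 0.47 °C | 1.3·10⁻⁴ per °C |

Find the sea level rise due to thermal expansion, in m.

0–91 m: 91 × 2.1 × 3.5×10⁻⁴ = 0.066885 m
1.3 × 730 × 2.5×10⁻⁴ = 0.23725 m
0.37 × 2.6×10⁻⁴ × 660 = 0.063492 m
1481–2101 m: 0.79 × 620 × 2.2×10⁻⁴ = 0.107756 m
2101–2781 m: 680 × 0.47 × 1.3×10⁻⁴ = 0.041548 m
Δh = 0.066885 + 0.23725 + 0.063492 + 0.107756 + 0.041548 = 0.516931 m ≈ 0.517 m

0.517 m of thermosteric rise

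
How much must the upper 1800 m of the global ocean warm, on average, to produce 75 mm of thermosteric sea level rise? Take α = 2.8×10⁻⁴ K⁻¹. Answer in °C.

about 0.15 °C

ΔT = Δh/(αH) = 0.075 / (2.8×10⁻⁴ × 1800) ≈ 0.1488 °C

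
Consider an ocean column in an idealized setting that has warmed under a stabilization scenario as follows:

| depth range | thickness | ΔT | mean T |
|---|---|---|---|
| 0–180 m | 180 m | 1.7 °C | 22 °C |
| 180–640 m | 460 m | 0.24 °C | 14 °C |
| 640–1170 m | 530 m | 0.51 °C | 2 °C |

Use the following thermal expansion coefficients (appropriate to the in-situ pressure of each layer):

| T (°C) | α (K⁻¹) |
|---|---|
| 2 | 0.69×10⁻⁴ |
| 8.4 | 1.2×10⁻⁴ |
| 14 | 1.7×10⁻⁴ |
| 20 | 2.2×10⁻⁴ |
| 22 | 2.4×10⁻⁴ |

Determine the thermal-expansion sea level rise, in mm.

Layer 1 at 22 °C → α = 2.4×10⁻⁴ K⁻¹
Layer 2 at 14 °C → α = 1.7×10⁻⁴ K⁻¹
Layer 3 at 2 °C → α = 0.69×10⁻⁴ K⁻¹
Layer 1: 180 × 2.4×10⁻⁴ × 1.7 = 0.07344 m
460 × 0.24 × 1.7×10⁻⁴ = 0.018768 m
Layer 3: 0.51 × 530 × 0.69×10⁻⁴ = 0.0186507 m
Δh = 0.07344 + 0.018768 + 0.0186507 = 0.1108587 m ≈ 110 mm

110 mm of thermosteric rise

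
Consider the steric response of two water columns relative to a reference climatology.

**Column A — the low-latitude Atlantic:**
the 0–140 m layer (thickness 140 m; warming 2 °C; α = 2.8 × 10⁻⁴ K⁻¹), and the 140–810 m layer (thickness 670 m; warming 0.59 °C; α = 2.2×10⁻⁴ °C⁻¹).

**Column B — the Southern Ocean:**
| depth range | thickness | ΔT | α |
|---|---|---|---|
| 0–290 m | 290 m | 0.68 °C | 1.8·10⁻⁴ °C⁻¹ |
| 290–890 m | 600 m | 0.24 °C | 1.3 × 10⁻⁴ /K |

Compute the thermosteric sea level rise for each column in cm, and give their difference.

A 0–140 m: 2.8×10⁻⁴ × 2 × 140 = 0.07840 m
A 140–810 m: 0.59 × 2.2×10⁻⁴ × 670 = 0.086966 m
A total: 0.165366 m
B 0–290 m: 1.8×10⁻⁴ × 0.68 × 290 = 0.035496 m
B 0.24 × 600 × 1.3×10⁻⁴ = 0.01872 m
B total: 0.054216 m
Difference: 0.165366 − 0.054216 = 0.11115 m

A: 17 cm; B: 5.4 cm; difference 11 cm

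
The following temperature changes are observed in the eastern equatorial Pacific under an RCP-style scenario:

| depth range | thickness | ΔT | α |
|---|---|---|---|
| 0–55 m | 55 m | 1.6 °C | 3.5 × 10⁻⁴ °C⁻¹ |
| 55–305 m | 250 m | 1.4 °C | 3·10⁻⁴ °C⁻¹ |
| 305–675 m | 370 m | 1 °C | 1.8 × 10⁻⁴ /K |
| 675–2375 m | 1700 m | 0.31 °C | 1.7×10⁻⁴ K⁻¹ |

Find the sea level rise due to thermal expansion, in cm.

Δh = 29 cm

1.6 × 3.5×10⁻⁴ × 55 = 0.03080 m
55–305 m: 3×10⁻⁴ × 250 × 1.4 = 0.10500 m
Layer 3: 1.8×10⁻⁴ × 370 × 1 = 0.06660 m
1700 × 0.31 × 1.7×10⁻⁴ = 0.08959 m
Δh = 0.03080 + 0.10500 + 0.06660 + 0.08959 = 0.29199 m ≈ 29 cm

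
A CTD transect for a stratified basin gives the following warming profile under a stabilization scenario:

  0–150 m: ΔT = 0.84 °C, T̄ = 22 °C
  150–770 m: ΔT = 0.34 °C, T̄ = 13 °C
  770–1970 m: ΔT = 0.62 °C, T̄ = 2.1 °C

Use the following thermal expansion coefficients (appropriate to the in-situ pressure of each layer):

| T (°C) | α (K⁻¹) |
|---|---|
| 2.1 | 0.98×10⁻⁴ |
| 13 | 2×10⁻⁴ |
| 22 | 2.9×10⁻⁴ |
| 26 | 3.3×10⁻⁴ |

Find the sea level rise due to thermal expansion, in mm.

Layer 1 at 22 °C → α = 2.9×10⁻⁴ K⁻¹
Layer 2 at 13 °C → α = 2×10⁻⁴ K⁻¹
Layer 3 at 2.1 °C → α = 0.98×10⁻⁴ K⁻¹
2.9×10⁻⁴ × 150 × 0.84 = 0.03654 m
Layer 2: 2×10⁻⁴ × 620 × 0.34 = 0.04216 m
Layer 3: 1200 × 0.62 × 0.98×10⁻⁴ = 0.072912 m
Δh = 0.03654 + 0.04216 + 0.072912 = 0.151612 m

Δh = 152 mm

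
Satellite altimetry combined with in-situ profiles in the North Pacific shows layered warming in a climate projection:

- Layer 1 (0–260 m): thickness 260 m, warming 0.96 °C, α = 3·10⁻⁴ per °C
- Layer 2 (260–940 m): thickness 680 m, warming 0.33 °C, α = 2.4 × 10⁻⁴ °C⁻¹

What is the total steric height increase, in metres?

Δh = 0.13 m

Layer 1: 3×10⁻⁴ × 260 × 0.96 = 0.07488 m
260–940 m: 2.4×10⁻⁴ × 0.33 × 680 = 0.053856 m
Δh = 0.07488 + 0.053856 = 0.128736 m ≈ 0.13 m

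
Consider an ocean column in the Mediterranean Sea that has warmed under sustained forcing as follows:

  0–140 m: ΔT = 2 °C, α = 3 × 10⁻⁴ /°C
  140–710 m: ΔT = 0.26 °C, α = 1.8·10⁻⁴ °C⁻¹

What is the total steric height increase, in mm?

about 111 mm

0–140 m: 140 × 3×10⁻⁴ × 2 = 0.08400 m
0.26 × 1.8×10⁻⁴ × 570 = 0.026676 m
Δh = 0.08400 + 0.026676 = 0.110676 m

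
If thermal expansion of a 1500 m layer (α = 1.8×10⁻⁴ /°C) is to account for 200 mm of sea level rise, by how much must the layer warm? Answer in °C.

ΔT = Δh/(αH) = 0.2 / (1.8×10⁻⁴ × 1500) ≈ 0.7407 °C

0.74 °C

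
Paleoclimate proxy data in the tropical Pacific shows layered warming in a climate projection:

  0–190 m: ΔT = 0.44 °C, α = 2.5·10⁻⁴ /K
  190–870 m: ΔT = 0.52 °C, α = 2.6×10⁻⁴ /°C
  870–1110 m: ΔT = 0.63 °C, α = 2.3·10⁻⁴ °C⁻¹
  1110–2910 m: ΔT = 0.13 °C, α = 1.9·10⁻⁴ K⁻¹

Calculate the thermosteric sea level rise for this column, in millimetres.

about 192 mm

0–190 m: 190 × 2.5×10⁻⁴ × 0.44 = 0.02090 m
0.52 × 680 × 2.6×10⁻⁴ = 0.091936 m
Layer 3: 240 × 2.3×10⁻⁴ × 0.63 = 0.034776 m
0.13 × 1.9×10⁻⁴ × 1800 = 0.04446 m
Δh = 0.02090 + 0.091936 + 0.034776 + 0.04446 = 0.192072 m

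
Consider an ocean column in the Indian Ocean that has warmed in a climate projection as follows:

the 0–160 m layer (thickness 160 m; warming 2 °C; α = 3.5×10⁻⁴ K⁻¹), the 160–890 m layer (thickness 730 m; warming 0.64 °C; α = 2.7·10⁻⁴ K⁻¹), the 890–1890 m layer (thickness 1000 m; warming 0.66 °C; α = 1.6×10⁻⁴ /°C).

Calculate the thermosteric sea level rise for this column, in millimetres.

Δh ≈ 340 mm

0–160 m: 160 × 3.5×10⁻⁴ × 2 = 0.11200 m
160–890 m: 2.7×10⁻⁴ × 0.64 × 730 = 0.126144 m
Layer 3: 1000 × 0.66 × 1.6×10⁻⁴ = 0.10560 m
Δh = 0.11200 + 0.126144 + 0.10560 = 0.343744 m ≈ 340 mm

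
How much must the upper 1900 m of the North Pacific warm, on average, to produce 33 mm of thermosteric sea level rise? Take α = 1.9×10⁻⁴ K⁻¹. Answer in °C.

ΔT ≈ 0.0914 °C

ΔT = Δh/(αH) = 0.033 / (1.9×10⁻⁴ × 1900) ≈ 0.09141 °C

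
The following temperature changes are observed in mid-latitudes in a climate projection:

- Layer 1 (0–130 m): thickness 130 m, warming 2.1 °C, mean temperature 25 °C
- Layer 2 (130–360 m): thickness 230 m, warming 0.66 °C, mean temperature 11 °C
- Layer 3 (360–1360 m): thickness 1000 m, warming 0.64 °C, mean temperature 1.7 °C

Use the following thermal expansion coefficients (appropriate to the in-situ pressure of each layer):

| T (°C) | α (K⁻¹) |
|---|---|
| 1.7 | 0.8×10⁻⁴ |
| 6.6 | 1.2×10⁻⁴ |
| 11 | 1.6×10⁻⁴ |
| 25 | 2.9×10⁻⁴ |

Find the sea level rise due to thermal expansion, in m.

0.155 m of thermosteric rise

Layer 1 at 25 °C → α = 2.9×10⁻⁴ K⁻¹
Layer 2 at 11 °C → α = 1.6×10⁻⁴ K⁻¹
Layer 3 at 1.7 °C → α = 0.8×10⁻⁴ K⁻¹
130 × 2.9×10⁻⁴ × 2.1 = 0.07917 m
230 × 1.6×10⁻⁴ × 0.66 = 0.024288 m
Layer 3: 0.64 × 0.8×10⁻⁴ × 1000 = 0.05120 m
Δh = 0.07917 + 0.024288 + 0.05120 = 0.154658 m ≈ 0.155 m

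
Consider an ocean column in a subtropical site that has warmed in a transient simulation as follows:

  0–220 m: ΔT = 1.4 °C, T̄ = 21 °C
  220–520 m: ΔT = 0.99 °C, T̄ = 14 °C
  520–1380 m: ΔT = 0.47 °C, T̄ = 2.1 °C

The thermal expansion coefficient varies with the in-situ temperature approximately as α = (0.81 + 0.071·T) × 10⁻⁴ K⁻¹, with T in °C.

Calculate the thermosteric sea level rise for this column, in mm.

Layer 1: α = (0.81 + 0.071×21)×10⁻⁴ = 2.301×10⁻⁴ K⁻¹
Layer 2: α = (0.81 + 0.071×14)×10⁻⁴ = 1.804×10⁻⁴ K⁻¹
Layer 3: α = (0.81 + 0.071×2.1)×10⁻⁴ = 0.9591×10⁻⁴ K⁻¹
Layer 1: 220 × 1.4 × 2.301×10⁻⁴ = 0.0708708 m
Layer 2: 0.99 × 1.804×10⁻⁴ × 300 = 0.0535788 m
Layer 3: 0.9591×10⁻⁴ × 860 × 0.47 = 0.038766822 m
Δh = 0.0708708 + 0.0535788 + 0.038766822 = 0.163216422 m

Δh = 163 mm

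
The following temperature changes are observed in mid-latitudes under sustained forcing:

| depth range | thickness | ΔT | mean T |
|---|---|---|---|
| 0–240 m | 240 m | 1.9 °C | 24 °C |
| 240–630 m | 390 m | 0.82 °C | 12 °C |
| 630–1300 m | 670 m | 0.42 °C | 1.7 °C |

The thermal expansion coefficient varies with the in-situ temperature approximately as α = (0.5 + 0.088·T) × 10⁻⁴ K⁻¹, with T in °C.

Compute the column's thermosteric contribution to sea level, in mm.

Layer 1: α = (0.5 + 0.088×24)×10⁻⁴ = 2.612×10⁻⁴ K⁻¹
Layer 2: α = (0.5 + 0.088×12)×10⁻⁴ = 1.556×10⁻⁴ K⁻¹
Layer 3: α = (0.5 + 0.088×1.7)×10⁻⁴ = 0.6496×10⁻⁴ K⁻¹
240 × 1.9 × 2.612×10⁻⁴ = 0.1191072 m
240–630 m: 0.82 × 390 × 1.556×10⁻⁴ = 0.04976088 m
0.6496×10⁻⁴ × 670 × 0.42 = 0.018279744 m
Δh = 0.1191072 + 0.04976088 + 0.018279744 = 0.187147824 m

Δh ≈ 190 mm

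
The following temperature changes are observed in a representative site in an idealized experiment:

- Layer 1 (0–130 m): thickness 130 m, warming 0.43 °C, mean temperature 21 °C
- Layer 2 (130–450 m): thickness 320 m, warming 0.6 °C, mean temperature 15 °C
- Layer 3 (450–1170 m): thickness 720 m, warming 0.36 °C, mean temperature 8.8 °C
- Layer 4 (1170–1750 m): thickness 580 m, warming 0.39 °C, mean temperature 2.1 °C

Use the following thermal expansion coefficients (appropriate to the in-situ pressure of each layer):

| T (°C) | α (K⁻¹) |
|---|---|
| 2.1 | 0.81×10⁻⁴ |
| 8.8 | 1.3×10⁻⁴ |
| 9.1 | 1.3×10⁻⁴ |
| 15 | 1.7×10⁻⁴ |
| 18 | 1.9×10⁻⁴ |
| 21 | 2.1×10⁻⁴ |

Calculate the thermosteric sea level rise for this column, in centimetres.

Layer 1 at 21 °C → α = 2.1×10⁻⁴ K⁻¹
Layer 2 at 15 °C → α = 1.7×10⁻⁴ K⁻¹
Layer 3 at 8.8 °C → α = 1.3×10⁻⁴ K⁻¹
Layer 4 at 2.1 °C → α = 0.81×10⁻⁴ K⁻¹
Layer 1: 0.43 × 130 × 2.1×10⁻⁴ = 0.011739 m
130–450 m: 1.7×10⁻⁴ × 320 × 0.6 = 0.03264 m
Layer 3: 1.3×10⁻⁴ × 0.36 × 720 = 0.033696 m
1170–1750 m: 0.81×10⁻⁴ × 580 × 0.39 = 0.0183222 m
Δh = 0.011739 + 0.03264 + 0.033696 + 0.0183222 = 0.0963972 m

Δh = 9.64 cm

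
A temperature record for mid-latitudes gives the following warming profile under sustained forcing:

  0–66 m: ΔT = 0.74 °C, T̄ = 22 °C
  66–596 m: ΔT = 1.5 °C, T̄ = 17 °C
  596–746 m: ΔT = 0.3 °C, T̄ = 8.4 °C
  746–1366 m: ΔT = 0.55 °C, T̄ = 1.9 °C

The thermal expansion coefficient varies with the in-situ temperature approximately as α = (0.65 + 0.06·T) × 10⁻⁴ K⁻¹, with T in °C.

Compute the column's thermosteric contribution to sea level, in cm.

about 17.4 cm

Layer 1: α = (0.65 + 0.06×22)×10⁻⁴ = 1.97×10⁻⁴ K⁻¹
Layer 2: α = (0.65 + 0.06×17)×10⁻⁴ = 1.67×10⁻⁴ K⁻¹
Layer 3: α = (0.65 + 0.06×8.4)×10⁻⁴ = 1.154×10⁻⁴ K⁻¹
Layer 4: α = (0.65 + 0.06×1.9)×10⁻⁴ = 0.764×10⁻⁴ K⁻¹
0.74 × 66 × 1.97×10⁻⁴ = 0.00962148 m
Layer 2: 1.67×10⁻⁴ × 530 × 1.5 = 0.132765 m
Layer 3: 150 × 1.154×10⁻⁴ × 0.3 = 0.005193 m
Layer 4: 620 × 0.55 × 0.764×10⁻⁴ = 0.0260524 m
Δh = 0.00962148 + 0.132765 + 0.005193 + 0.0260524 = 0.17363188 m ≈ 17.4 cm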